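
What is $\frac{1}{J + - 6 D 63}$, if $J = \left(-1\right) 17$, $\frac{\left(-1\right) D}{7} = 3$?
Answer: $\frac{1}{7921} \approx 0.00012625$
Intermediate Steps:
$D = -21$ ($D = \left(-7\right) 3 = -21$)
$J = -17$
$\frac{1}{J + - 6 D 63} = \frac{1}{-17 + \left(-6\right) \left(-21\right) 63} = \frac{1}{-17 + 126 \cdot 63} = \frac{1}{-17 + 7938} = \frac{1}{7921}$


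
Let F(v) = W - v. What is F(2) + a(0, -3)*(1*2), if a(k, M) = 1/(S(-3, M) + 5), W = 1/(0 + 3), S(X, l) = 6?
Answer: -49/33 ≈ -1.4848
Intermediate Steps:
W = ⅓ (W = 1/3 = ⅓ ≈ 0.33333)
F(v) = ⅓ - v
a(k, M) = 1/11 (a(k, M) = 1/(6 + 5) = 1/11)
F(2) + a(0, -3)*(1*2) = (⅓ - 1*2) + (1*2)/11 = (⅓ - 2) + (1/11)*2 = -5/3 + 2/11 = -49/33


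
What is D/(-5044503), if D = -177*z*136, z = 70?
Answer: 561680/1681501 ≈ 0.33403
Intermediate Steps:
D = -1685040 (D = -177*70*136 = -12390*136 = -1685040)
D/(-5044503) = -1685040/(-5044503) = -1685040*(-1/5044503) = 561680/1681501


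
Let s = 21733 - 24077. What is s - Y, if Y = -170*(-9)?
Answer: -3874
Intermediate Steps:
s = -2344
Y = 1530
s - Y = -2344 - 1*1530 = -2344 - 1530 = -3874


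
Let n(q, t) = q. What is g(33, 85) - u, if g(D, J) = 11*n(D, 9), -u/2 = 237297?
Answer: 474957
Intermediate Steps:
u = -474594 (u = -2*237297 = -474594)
g(D, J) = 11*D
g(33, 85) - u = 11*33 - 1*(-474594) = 363 + 474594 = 474957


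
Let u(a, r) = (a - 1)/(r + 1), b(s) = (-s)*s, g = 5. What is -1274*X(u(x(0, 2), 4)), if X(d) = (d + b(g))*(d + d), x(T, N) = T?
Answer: -321048/25 ≈ -12842.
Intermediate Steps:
b(s) = -s²
u(a, r) = (-1 + a)/(1 + r)
X(d) = 2*d*(-25 + d) (X(d) = (d - 1*5²)*(d + d) = (d - 1*25)*(2*d) = (d - 25)*(2*d) = (-25 + d)*(2*d) = 2*d*(-25 + d))
-1274*X(u(x(0, 2), 4)) = -2548*(-1 + 0)/(1 + 4)*(-25 + (-1 + 0)/(1 + 4)) = -2548*-1/5*(-25 - 1/5) = -2548*(⅕)*(-1)*(-25 + (⅕)*(-1)) = -2548*(-1)*(-25 - ⅕)/5 = -2548*(-1)*(-126)/(5*5) = -1274*252/25 = -321048/25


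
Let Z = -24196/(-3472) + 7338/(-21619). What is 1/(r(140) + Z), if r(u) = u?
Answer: 18765292/2751544827 ≈ 0.0068199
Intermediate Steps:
Z = 124403947/18765292 (Z = -24196*(-1/3472) + 7338*(-1/21619) = 6049/868 - 7338/21619 = 124403947/18765292 ≈ 6.6295)
1/(r(140) + Z) = 1/(140 + 124403947/18765292) = 1/(2751544827/18765292) = 18765292/2751544827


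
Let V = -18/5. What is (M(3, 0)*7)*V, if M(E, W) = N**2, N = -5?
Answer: -630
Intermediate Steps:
V = -18/5 ≈ -3.6000
M(E, W) = 25 (M(E, W) = (-5)**2 = 25)
(M(3, 0)*7)*V = (25*7)*(-18/5) = 175*(-18/5) = -630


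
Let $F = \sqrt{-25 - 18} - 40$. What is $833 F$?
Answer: $-33320 + 833 i \sqrt{43} \approx -33320.0 + 5462.3 i$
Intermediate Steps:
$F = -40 + i \sqrt{43}$ ($F = \sqrt{-43} - 40 = i \sqrt{43} - 40 = -40 + i \sqrt{43} \approx -40.0 + 6.5574 i$)
$833 F = 833 \left(-40 + i \sqrt{43}\right) = -33320 + 833 i \sqrt{43}$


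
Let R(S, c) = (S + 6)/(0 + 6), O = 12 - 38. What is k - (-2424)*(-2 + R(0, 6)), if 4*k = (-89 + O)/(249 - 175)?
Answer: -717619/296 ≈ -2424.4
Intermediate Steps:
O = -26
R(S, c) = 1 + S/6 (R(S, c) = (6 + S)/6 = (6 + S)*(1/6) = 1 + S/6)
k = -115/296 (k = ((-89 - 26)/(249 - 175))/4 = (-115/74)/4 = (-115*1/74)/4 = (1/4)*(-115/74) = -115/296 ≈ -0.38851)
k - (-2424)*(-2 + R(0, 6)) = -115/296 - (-2424)*(-2 + (1 + (1/6)*0)) = -115/296 - (-2424)*(-2 + (1 + 0)) = -115/296 - (-2424)*(-2 + 1) = -115/296 - (-2424)*(-1) = -115/296 - 303*8 = -115/296 - 2424 = -717619/296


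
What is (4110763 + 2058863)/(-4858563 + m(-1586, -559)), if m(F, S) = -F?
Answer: -6169626/4856977 ≈ -1.2703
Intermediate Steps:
(4110763 + 2058863)/(-4858563 + m(-1586, -559)) = (4110763 + 2058863)/(-4858563 - 1*(-1586)) = 6169626/(-4858563 + 1586) = 6169626/(-4856977) = 6169626*(-1/4856977) = -6169626/4856977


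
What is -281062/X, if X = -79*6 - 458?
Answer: 140531/466 ≈ 301.57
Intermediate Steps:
X = -932 (X = -474 - 458 = -932)
-281062/X = -281062/(-932) = -281062*(-1/932) = 140531/466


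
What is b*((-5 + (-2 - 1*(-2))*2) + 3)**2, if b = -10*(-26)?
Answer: 1040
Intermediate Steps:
b = 260
b*((-5 + (-2 - 1*(-2))*2) + 3)**2 = 260*((-5 + (-2 - 1*(-2))*2) + 3)**2 = 260*((-5 + (-2 + 2)*2) + 3)**2 = 260*((-5 + 0*2) + 3)**2 = 260*((-5 + 0) + 3)**2 = 260*(-5 + 3)**2 = 260*(-2)**2 = 260*4 = 1040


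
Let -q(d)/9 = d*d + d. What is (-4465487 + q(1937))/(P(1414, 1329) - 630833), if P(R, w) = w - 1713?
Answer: 38250641/631217 ≈ 60.598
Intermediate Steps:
q(d) = -9*d - 9*d² (q(d) = -9*(d*d + d) = -9*(d² + d) = -9*(d + d²) = -9*d - 9*d²)
P(R, w) = -1713 + w
(-4465487 + q(1937))/(P(1414, 1329) - 630833) = (-4465487 - 9*1937*(1 + 1937))/((-1713 + 1329) - 630833) = (-4465487 - 9*1937*1938)/(-384 - 630833) = (-4465487 - 33785154)/(-631217) = -38250641*(-1/631217) = 38250641/631217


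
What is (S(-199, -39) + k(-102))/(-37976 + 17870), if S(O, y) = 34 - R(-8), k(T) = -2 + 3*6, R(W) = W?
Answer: -29/10053 ≈ -0.0028847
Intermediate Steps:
k(T) = 16 (k(T) = -2 + 18 = 16)
S(O, y) = 42 (S(O, y) = 34 - 1*(-8) = 34 + 8 = 42)
(S(-199, -39) + k(-102))/(-37976 + 17870) = (42 + 16)/(-37976 + 17870) = 58/(-20106) = 58*(-1/20106) = -29/10053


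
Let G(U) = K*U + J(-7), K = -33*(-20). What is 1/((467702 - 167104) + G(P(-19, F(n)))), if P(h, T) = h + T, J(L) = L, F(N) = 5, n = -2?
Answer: 1/291351 ≈ 3.4323e-6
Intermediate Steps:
P(h, T) = T + h
K = 660 (K = -1*(-660) = 660)
G(U) = -7 + 660*U (G(U) = 660*U - 7 = -7 + 660*U)
1/((467702 - 167104) + G(P(-19, F(n)))) = 1/((467702 - 167104) + (-7 + 660*(5 - 19))) = 1/(300598 + (-7 + 660*(-14))) = 1/(300598 + (-7 - 9240)) = 1/(300598 - 9247) = 1/291351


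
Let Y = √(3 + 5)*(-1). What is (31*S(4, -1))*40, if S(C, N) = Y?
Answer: -2480*√2 ≈ -3507.3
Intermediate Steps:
Y = -2*√2 (Y = √8*(-1) = (2*√2)*(-1) = -2*√2 ≈ -2.8284)
S(C, N) = -2*√2
(31*S(4, -1))*40 = (31*(-2*√2))*40 = -62*√2*40 = -2480*√2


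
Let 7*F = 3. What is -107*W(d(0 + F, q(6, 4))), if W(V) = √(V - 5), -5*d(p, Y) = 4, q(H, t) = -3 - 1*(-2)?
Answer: -107*I*√145/5 ≈ -257.69*I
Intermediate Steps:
F = 3/7 (F = (⅐)*3 = 3/7 ≈ 0.42857)
q(H, t) = -1 (q(H, t) = -3 + 2 = -1)
d(p, Y) = -⅘ (d(p, Y) = -⅕*4 = -⅘)
W(V) = √(-5 + V)
-107*W(d(0 + F, q(6, 4))) = -107*√(-5 - ⅘) = -107*I*√145/5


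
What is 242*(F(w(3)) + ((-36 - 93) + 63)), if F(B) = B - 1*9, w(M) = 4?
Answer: -17182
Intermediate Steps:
F(B) = -9 + B (F(B) = B - 9 = -9 + B)
242*(F(w(3)) + ((-36 - 93) + 63)) = 242*((-9 + 4) + ((-36 - 93) + 63)) = 242*(-5 + (-129 + 63)) = 242*(-5 - 66) = 242*(-71) = -17182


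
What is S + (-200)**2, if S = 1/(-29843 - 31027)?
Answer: 2434799999/60870 ≈ 40000.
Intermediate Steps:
S = -1/60870 (S = 1/(-60870) = -1/60870 ≈ -1.6428e-5)
S + (-200)**2 = -1/60870 + (-200)**2 = -1/60870 + 40000 = 2434799999/60870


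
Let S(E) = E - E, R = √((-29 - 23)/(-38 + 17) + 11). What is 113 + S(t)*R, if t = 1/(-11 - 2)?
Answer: 113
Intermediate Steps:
R = √5943/21 (R = √(-52/(-21) + 11) = √(-52*(-1/21) + 11) = √(52/21 + 11) = √(283/21) = √5943/21 ≈ 3.6710)
t = -1/13 (t = 1/(-13) = -1/13 ≈ -0.076923)
S(E) = 0
113 + S(t)*R = 113 + 0*(√5943/21) = 113 + 0 = 113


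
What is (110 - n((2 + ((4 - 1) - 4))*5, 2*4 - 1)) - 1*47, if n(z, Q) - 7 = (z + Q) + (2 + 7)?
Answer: 35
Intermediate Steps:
n(z, Q) = 16 + Q + z (n(z, Q) = 7 + ((z + Q) + (2 + 7)) = 7 + ((Q + z) + 9) = 7 + (9 + Q + z) = 16 + Q + z)
(110 - n((2 + ((4 - 1) - 4))*5, 2*4 - 1)) - 1*47 = (110 - (16 + (2*4 - 1) + (2 + ((4 - 1) - 4))*5)) - 1*47 = (110 - (16 + (8 - 1) + (2 + (3 - 4))*5)) - 47 = (110 - (16 + 7 + (2 - 1)*5)) - 47 = (110 - (16 + 7 + 1*5)) - 47 = (110 - (16 + 7 + 5)) - 47 = (110 - 1*28) - 47 = (110 - 28) - 47 = 82 - 47 = 35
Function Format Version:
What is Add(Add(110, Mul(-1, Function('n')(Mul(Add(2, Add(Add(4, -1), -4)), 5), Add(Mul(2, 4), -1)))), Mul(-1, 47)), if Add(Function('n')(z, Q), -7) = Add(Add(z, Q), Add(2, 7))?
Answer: 35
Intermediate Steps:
Function('n')(z, Q) = Add(16, Q, z) (Function('n')(z, Q) = Add(7, Add(Add(z, Q), Add(2, 7))) = Add(7, Add(Add(Q, z), 9)) = Add(7, Add(9, Q, z)) = Add(16, Q, z))
Add(Add(110, Mul(-1, Function('n')(Mul(Add(2, Add(Add(4, -1), -4)), 5), Add(Mul(2, 4), -1)))), Mul(-1, 47)) = Add(Add(110, Mul(-1, Add(16, Add(Mul(2, 4), -1), Mul(Add(2, Add(Add(4, -1), -4)), 5)))), Mul(-1, 47)) = Add(Add(110, Mul(-1, Add(16, Add(8, -1), Mul(Add(2, Add(3, -4)), 5)))), -47) = Add(Add(110, Mul(-1, Add(16, 7, Mul(Add(2, -1), 5)))), -47) = Add(Add(110, Mul(-1, Add(16, 7, Mul(1, 5)))), -47) = Add(Add(110, Mul(-1, Add(16, 7, 5))), -47) = Add(Add(110, Mul(-1, 28)), -47) = Add(Add(110, -28), -47) = Add(82, -47) = 35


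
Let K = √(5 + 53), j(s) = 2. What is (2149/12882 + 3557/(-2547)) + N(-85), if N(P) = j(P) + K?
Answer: 8424379/10936818 + √58 ≈ 8.3860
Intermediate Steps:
K = √58 ≈ 7.6158
N(P) = 2 + √58
(2149/12882 + 3557/(-2547)) + N(-85) = (2149/12882 + 3557/(-2547)) + (2 + √58) = (2149*(1/12882) + 3557*(-1/2547)) + (2 + √58) = (2149/12882 - 3557/2547) + (2 + √58) = -13449257/10936818 + (2 + √58) = 8424379/10936818 + √58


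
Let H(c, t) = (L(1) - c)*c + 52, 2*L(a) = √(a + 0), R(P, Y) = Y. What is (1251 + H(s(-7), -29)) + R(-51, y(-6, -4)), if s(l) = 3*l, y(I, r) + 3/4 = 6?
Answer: 3427/4 ≈ 856.75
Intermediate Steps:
y(I, r) = 21/4 (y(I, r) = -¾ + 6 = 21/4)
L(a) = √a/2 (L(a) = √(a + 0)/2 = √a/2)
H(c, t) = 52 + c*(½ - c) (H(c, t) = (√1/2 - c)*c + 52 = ((½)*1 - c)*c + 52 = (½ - c)*c + 52 = c*(½ - c) + 52 = 52 + c*(½ - c))
(1251 + H(s(-7), -29)) + R(-51, y(-6, -4)) = (1251 + (52 + (3*(-7))/2 - (3*(-7))²)) + 21/4 = (1251 + (52 + (½)*(-21) - 1*(-21)²)) + 21/4 = (1251 + (52 - 21/2 - 1*441)) + 21/4 = (1251 + (52 - 21/2 - 441)) + 21/4 = (1251 - 799/2) + 21/4 = 1703/2 + 21/4 = 3427/4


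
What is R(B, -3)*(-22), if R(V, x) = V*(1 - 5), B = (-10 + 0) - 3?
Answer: -1144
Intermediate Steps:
B = -13 (B = -10 - 3 = -13)
R(V, x) = -4*V (R(V, x) = V*(-4) = -4*V)
R(B, -3)*(-22) = -4*(-13)*(-22) = 52*(-22) = -1144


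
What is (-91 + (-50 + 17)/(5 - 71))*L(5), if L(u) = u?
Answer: -905/2 ≈ -452.50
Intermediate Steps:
(-91 + (-50 + 17)/(5 - 71))*L(5) = (-91 + (-50 + 17)/(5 - 71))*5 = (-91 - 33/(-66))*5 = (-91 - 33*(-1/66))*5 = (-91 + ½)*5 = -181/2*5 = -905/2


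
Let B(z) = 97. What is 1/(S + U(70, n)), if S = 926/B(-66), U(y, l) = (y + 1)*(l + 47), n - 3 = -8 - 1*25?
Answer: 97/118005 ≈ 0.00082200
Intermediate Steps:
n = -30 (n = 3 + (-8 - 1*25) = 3 + (-8 - 25) = 3 - 33 = -30)
U(y, l) = (1 + y)*(47 + l)
S = 926/97 ≈ 9.5464
1/(S + U(70, n)) = 1/(926/97 + (47 - 30 + 47*70 - 30*70)) = 1/(926/97 + (47 - 30 + 3290 - 2100)) = 1/(926/97 + 1207) = 1/(118005/97) = 97/118005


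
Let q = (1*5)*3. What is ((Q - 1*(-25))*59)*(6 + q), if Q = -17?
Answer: 9912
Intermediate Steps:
q = 15 (q = 5*3 = 15)
((Q - 1*(-25))*59)*(6 + q) = ((-17 - 1*(-25))*59)*(6 + 15) = ((-17 + 25)*59)*21 = (8*59)*21 = 472*21 = 9912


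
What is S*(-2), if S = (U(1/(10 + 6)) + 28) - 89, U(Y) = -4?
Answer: 130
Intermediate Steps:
S = -65 (S = (-4 + 28) - 89 = 24 - 89 = -65)
S*(-2) = -65*(-2) = 130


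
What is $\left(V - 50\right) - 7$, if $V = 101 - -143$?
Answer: $187$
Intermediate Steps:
$V = 244$ ($V = 101 + 143 = 244$)
$\left(V - 50\right) - 7 = \left(244 - 50\right) - 7 = 194 - 7 = 187$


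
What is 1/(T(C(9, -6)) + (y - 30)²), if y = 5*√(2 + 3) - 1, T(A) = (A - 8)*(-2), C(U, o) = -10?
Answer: 561/389192 + 155*√5/389192 ≈ 0.0023320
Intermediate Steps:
T(A) = 16 - 2*A (T(A) = (-8 + A)*(-2) = 16 - 2*A)
y = -1 + 5*√5 (y = 5*√5 - 1 = -1 + 5*√5 ≈ 10.180)
1/(T(C(9, -6)) + (y - 30)²) = 1/((16 - 2*(-10)) + ((-1 + 5*√5) - 30)²) = 1/((16 + 20) + (-31 + 5*√5)²) = 1/(36 + (-31 + 5*√5)²)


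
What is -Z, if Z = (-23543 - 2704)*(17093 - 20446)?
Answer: -88006191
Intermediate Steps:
Z = 88006191 (Z = -26247*(-3353) = 88006191)
-Z = -1*88006191 = -88006191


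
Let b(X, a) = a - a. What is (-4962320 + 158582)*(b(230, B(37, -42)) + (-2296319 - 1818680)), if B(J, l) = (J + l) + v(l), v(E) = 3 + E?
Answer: 19767377066262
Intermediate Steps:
B(J, l) = 3 + J + 2*l (B(J, l) = (J + l) + (3 + l) = 3 + J + 2*l)
b(X, a) = 0
(-4962320 + 158582)*(b(230, B(37, -42)) + (-2296319 - 1818680)) = (-4962320 + 158582)*(0 + (-2296319 - 1818680)) = -4803738*(0 - 4114999) = -4803738*(-4114999) = 19767377066262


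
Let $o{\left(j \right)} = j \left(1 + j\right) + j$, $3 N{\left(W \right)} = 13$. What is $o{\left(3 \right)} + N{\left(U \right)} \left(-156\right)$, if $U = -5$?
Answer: $-661$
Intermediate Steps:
$N{\left(W \right)} = \frac{13}{3}$ ($N{\left(W \right)} = \frac{1}{3} \cdot 13 = \frac{13}{3}$)
$o{\left(j \right)} = j + j \left(1 + j\right)$
$o{\left(3 \right)} + N{\left(U \right)} \left(-156\right) = 3 \left(2 + 3\right) + \frac{13}{3} \left(-156\right) = 3 \cdot 5 - 676 = 15 - 676 = -661$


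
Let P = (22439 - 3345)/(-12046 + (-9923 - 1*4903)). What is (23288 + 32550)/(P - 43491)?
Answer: -750239368/584354623 ≈ -1.2839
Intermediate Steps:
P = -9547/13436 (P = 19094/(-12046 + (-9923 - 4903)) = 19094/(-12046 - 14826) = 19094/(-26872) = 19094*(-1/26872) = -9547/13436 ≈ -0.71055)
(23288 + 32550)/(P - 43491) = (23288 + 32550)/(-9547/13436 - 43491) = 55838/(-584354623/13436) = 55838*(-13436/584354623) = -750239368/584354623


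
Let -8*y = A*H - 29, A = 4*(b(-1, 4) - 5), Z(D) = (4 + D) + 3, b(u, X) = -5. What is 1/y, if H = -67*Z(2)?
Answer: -8/24091 ≈ -0.00033207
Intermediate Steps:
Z(D) = 7 + D
A = -40 (A = 4*(-5 - 5) = 4*(-10) = -40)
H = -603 (H = -67*(7 + 2) = -67*9 = -603)
y = -24091/8 (y = -(-40*(-603) - 29)/8 = -(24120 - 29)/8 = -⅛*24091 = -24091/8 ≈ -3011.4)
1/y = 1/(-24091/8) = -8/24091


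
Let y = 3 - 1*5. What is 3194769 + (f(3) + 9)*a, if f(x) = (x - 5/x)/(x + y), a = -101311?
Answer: 6443666/3 ≈ 2.1479e+6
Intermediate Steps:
y = -2 (y = 3 - 5 = -2)
f(x) = (x - 5/x)/(-2 + x) (f(x) = (x - 5/x)/(x - 2) = (x - 5/x)/(-2 + x))
3194769 + (f(3) + 9)*a = 3194769 + ((-5 + 3²)/(3*(-2 + 3)) + 9)*(-101311) = 3194769 + ((⅓)*(-5 + 9)/1 + 9)*(-101311) = 3194769 + ((⅓)*1*4 + 9)*(-101311) = 3194769 + (4/3 + 9)*(-101311) = 3194769 + (31/3)*(-101311) = 3194769 - 3140641/3 = 6443666/3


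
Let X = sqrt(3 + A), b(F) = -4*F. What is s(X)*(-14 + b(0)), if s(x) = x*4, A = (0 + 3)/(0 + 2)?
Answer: -84*sqrt(2) ≈ -118.79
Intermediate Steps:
A = 3/2 ≈ 1.5000
X = 3*sqrt(2)/2 (X = sqrt(3 + 3/2) = sqrt(9/2) = 3*sqrt(2)/2 ≈ 2.1213)
s(x) = 4*x
s(X)*(-14 + b(0)) = (4*(3*sqrt(2)/2))*(-14 - 4*0) = (6*sqrt(2))*(-14 + 0) = (6*sqrt(2))*(-14) = -84*sqrt(2)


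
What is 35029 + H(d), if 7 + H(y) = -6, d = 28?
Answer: 35016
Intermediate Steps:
H(y) = -13 (H(y) = -7 - 6 = -13)
35029 + H(d) = 35029 - 13 = 35016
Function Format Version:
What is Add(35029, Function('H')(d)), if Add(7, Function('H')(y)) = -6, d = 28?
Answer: 35016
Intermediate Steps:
Function('H')(y) = -13 (Function('H')(y) = Add(-7, -6) = -13)
Add(35029, Function('H')(d)) = Add(35029, -13) = 35016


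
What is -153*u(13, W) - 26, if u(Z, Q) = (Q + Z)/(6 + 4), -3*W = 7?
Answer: -946/5 ≈ -189.20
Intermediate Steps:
W = -7/3 (W = -⅓*7 = -7/3 ≈ -2.3333)
u(Z, Q) = Q/10 + Z/10 (u(Z, Q) = (Q + Z)/10 = (Q + Z)*(⅒) = Q/10 + Z/10)
-153*u(13, W) - 26 = -153*((⅒)*(-7/3) + (⅒)*13) - 26 = -153*(-7/30 + 13/10) - 26 = -153*16/15 - 26 = -816/5 - 26 = -946/5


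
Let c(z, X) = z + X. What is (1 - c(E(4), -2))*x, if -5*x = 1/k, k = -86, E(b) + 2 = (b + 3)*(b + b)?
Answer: -51/430 ≈ -0.11860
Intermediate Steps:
E(b) = -2 + 2*b*(3 + b) (E(b) = -2 + (b + 3)*(b + b) = -2 + (3 + b)*(2*b) = -2 + 2*b*(3 + b))
c(z, X) = X + z
x = 1/430 (x = -1/5/(-86) = -1/5*(-1/86) = 1/430 ≈ 0.0023256)
(1 - c(E(4), -2))*x = (1 - (-2 + (-2 + 2*4**2 + 6*4)))*(1/430) = (1 - (-2 + (-2 + 2*16 + 24)))*(1/430) = (1 - (-2 + (-2 + 32 + 24)))*(1/430) = (1 - (-2 + 54))*(1/430) = (1 - 1*52)*(1/430) = (1 - 52)*(1/430) = -51*1/430 = -51/430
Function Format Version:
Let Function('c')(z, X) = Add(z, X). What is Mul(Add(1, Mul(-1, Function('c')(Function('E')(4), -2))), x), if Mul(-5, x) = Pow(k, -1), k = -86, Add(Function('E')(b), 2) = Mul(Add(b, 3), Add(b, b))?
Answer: Rational(-51, 430) ≈ -0.11860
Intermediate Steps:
Function('E')(b) = Add(-2, Mul(2, b, Add(3, b))) (Function('E')(b) = Add(-2, Mul(Add(b, 3), Add(b, b))) = Add(-2, Mul(Add(3, b), Mul(2, b))) = Add(-2, Mul(2, b, Add(3, b))))
Function('c')(z, X) = Add(X, z)
x = Rational(1, 430) (x = Mul(Rational(-1, 5), Pow(-86, -1)) = Mul(Rational(-1, 5), Rational(-1, 86)) = Rational(1, 430) ≈ 0.0023256)
Mul(Add(1, Mul(-1, Function('c')(Function('E')(4), -2))), x) = Mul(Add(1, Mul(-1, Add(-2, Add(-2, Mul(2, Pow(4, 2)), Mul(6, 4))))), Rational(1, 430)) = Mul(Add(1, Mul(-1, Add(-2, Add(-2, Mul(2, 16), 24)))), Rational(1, 430)) = Mul(Add(1, Mul(-1, Add(-2, Add(-2, 32, 24)))), Rational(1, 430)) = Mul(Add(1, Mul(-1, Add(-2, 54))), Rational(1, 430)) = Mul(Add(1, Mul(-1, 52)), Rational(1, 430)) = Mul(Add(1, -52), Rational(1, 430)) = Mul(-51, Rational(1, 430)) = Rational(-51, 430)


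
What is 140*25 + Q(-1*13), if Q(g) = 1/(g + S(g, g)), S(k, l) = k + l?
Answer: 136499/39 ≈ 3500.0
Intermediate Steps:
Q(g) = 1/(3*g) (Q(g) = 1/(g + (g + g)) = 1/(g + 2*g) = 1/(3*g))
140*25 + Q(-1*13) = 140*25 + 1/(3*((-1*13))) = 3500 + (⅓)/(-13) = 3500 + (⅓)*(-1/13) = 3500 - 1/39 = 136499/39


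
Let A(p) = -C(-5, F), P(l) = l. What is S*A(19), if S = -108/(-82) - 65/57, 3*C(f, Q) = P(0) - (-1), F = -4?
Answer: -413/7011 ≈ -0.058907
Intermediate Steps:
C(f, Q) = ⅓ (C(f, Q) = (0 - (-1))/3 = (0 - 1*(-1))/3 = (0 + 1)/3 = (⅓)*1 = ⅓)
A(p) = -⅓ (A(p) = -1*⅓ = -⅓)
S = 413/2337 (S = -108*(-1/82) - 65*1/57 = 54/41 - 65/57 = 413/2337 ≈ 0.17672)
S*A(19) = (413/2337)*(-⅓) = -413/7011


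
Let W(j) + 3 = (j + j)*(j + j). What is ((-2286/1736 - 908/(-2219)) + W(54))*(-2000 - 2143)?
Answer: -1898881536273/39308 ≈ -4.8308e+7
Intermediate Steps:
W(j) = -3 + 4*j² (W(j) = -3 + (j + j)*(j + j) = -3 + (2*j)*(2*j) = -3 + 4*j²)
((-2286/1736 - 908/(-2219)) + W(54))*(-2000 - 2143) = ((-2286/1736 - 908/(-2219)) + (-3 + 4*54²))*(-2000 - 2143) = ((-2286*1/1736 - 908*(-1/2219)) + (-3 + 4*2916))*(-4143) = ((-1143/868 + 908/2219) + (-3 + 11664))*(-4143) = (-35677/39308 + 11661)*(-4143) = (458334911/39308)*(-4143) = -1898881536273/39308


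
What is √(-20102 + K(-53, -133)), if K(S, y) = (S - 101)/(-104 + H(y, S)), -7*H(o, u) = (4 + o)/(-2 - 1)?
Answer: 2*I*√2987155461/771 ≈ 141.78*I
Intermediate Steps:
H(o, u) = 4/21 + o/21 (H(o, u) = -(4 + o)/(7*(-2 - 1)) = -(4 + o)/(7*(-3)) = -(4 + o)*(-1)/(7*3) = -(-4/3 - o/3)/7 = 4/21 + o/21)
K(S, y) = (-101 + S)/(-2180/21 + y/21) (K(S, y) = (S - 101)/(-104 + (4/21 + y/21)) = (-101 + S)/(-2180/21 + y/21))
√(-20102 + K(-53, -133)) = √(-20102 + 21*(-101 - 53)/(-2180 - 133)) = √(-20102 + 21*(-154)/(-2313)) = √(-20102 + 21*(-1/2313)*(-154)) = √(-20102 + 1078/771) = √(-15497564/771) = 2*I*√2987155461/771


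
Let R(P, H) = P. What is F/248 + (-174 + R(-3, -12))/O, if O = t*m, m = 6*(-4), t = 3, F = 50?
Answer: 1979/744 ≈ 2.6599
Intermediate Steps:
m = -24
O = -72 (O = 3*(-24) = -72)
F/248 + (-174 + R(-3, -12))/O = 50/248 + (-174 - 3)/(-72) = 50*(1/248) - 177*(-1/72) = 25/124 + 59/24 = 1979/744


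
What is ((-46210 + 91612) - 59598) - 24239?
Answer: -38435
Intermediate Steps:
((-46210 + 91612) - 59598) - 24239 = (45402 - 59598) - 24239 = -14196 - 24239 = -38435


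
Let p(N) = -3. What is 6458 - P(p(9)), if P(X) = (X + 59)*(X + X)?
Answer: 6794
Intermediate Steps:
P(X) = 2*X*(59 + X) (P(X) = (59 + X)*(2*X) = 2*X*(59 + X))
6458 - P(p(9)) = 6458 - 2*(-3)*(59 - 3) = 6458 - 2*(-3)*56 = 6458 - 1*(-336) = 6458 + 336 = 6794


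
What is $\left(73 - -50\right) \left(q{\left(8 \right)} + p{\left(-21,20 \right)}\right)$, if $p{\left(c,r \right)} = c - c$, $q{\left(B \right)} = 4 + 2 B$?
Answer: $2460$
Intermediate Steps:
$p{\left(c,r \right)} = 0$
$\left(73 - -50\right) \left(q{\left(8 \right)} + p{\left(-21,20 \right)}\right) = \left(73 - -50\right) \left(\left(4 + 2 \cdot 8\right) + 0\right) = \left(73 + \left(-9 + 59\right)\right) \left(\left(4 + 16\right) + 0\right) = \left(73 + 50\right) \left(20 + 0\right) = 123 \cdot 20 = 2460$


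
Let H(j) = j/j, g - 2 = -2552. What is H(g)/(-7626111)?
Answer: -1/7626111 ≈ -1.3113e-7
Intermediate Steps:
g = -2550 (g = 2 - 2552 = -2550)
H(j) = 1
H(g)/(-7626111) = 1/(-7626111) = 1*(-1/7626111) = -1/7626111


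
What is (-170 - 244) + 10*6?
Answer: -354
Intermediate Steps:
(-170 - 244) + 10*6 = -414 + 60 = -354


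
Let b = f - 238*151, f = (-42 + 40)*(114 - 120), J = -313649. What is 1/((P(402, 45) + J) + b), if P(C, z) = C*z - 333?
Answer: -1/331818 ≈ -3.0137e-6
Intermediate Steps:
P(C, z) = -333 + C*z
f = 12 (f = -2*(-6) = 12)
b = -35926 (b = 12 - 238*151 = 12 - 35938 = -35926)
1/((P(402, 45) + J) + b) = 1/(((-333 + 402*45) - 313649) - 35926) = 1/(((-333 + 18090) - 313649) - 35926) = 1/((17757 - 313649) - 35926) = 1/(-295892 - 35926) = 1/(-331818) = -1/331818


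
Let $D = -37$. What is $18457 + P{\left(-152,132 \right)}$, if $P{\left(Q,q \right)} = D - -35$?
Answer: $18455$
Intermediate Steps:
$P{\left(Q,q \right)} = -2$ ($P{\left(Q,q \right)} = -37 - -35 = -37 + 35 = -2$)
$18457 + P{\left(-152,132 \right)} = 18457 - 2 = 18455$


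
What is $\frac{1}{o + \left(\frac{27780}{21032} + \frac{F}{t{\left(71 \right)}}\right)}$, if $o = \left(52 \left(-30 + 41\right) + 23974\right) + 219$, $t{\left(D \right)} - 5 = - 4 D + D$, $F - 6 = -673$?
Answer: $\frac{546832}{13544770303} \approx 4.0372 \cdot 10^{-5}$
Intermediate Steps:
$F = -667$ ($F = 6 - 673 = -667$)
$t{\left(D \right)} = 5 - 3 D$ ($t{\left(D \right)} = 5 + \left(- 4 D + D\right) = 5 - 3 D$)
$o = 24765$ ($o = \left(52 \cdot 11 + 23974\right) + 219 = \left(572 + 23974\right) + 219 = 24546 + 219 = 24765$)
$\frac{1}{o + \left(\frac{27780}{21032} + \frac{F}{t{\left(71 \right)}}\right)} = \frac{1}{24765 - \left(- \frac{6945}{5258} + \frac{667}{5 - 213}\right)} = \frac{1}{24765 - \left(- \frac{6945}{5258} + \frac{667}{-208}\right)} = \frac{1}{24765 + \left(\frac{6945}{5258} - - \frac{667}{208}\right)} = \frac{1}{24765 + \left(\frac{6945}{5258} + \frac{667}{208}\right)} = \frac{1}{24765 + \frac{2475823}{546832}} = \frac{1}{\frac{13544770303}{546832}} = \frac{546832}{13544770303}$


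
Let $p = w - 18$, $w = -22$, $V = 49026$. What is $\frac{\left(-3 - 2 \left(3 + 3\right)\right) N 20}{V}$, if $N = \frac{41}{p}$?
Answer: $\frac{205}{32684} \approx 0.0062722$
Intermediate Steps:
$p = -40$ ($p = -22 - 18 = -40$)
$N = - \frac{41}{40}$ ($N = \frac{41}{-40} = 41 \left(- \frac{1}{40}\right) = - \frac{41}{40} \approx -1.025$)
$\frac{\left(-3 - 2 \left(3 + 3\right)\right) N 20}{V} = \frac{\left(-3 - 2 \left(3 + 3\right)\right) \left(- \frac{41}{40}\right) 20}{49026} = \left(-3 - 2 \cdot 6\right) \left(- \frac{41}{40}\right) 20 \cdot \frac{1}{49026} = \left(-3 - 12\right) \left(- \frac{41}{40}\right) 20 \cdot \frac{1}{49026} = \left(-15\right) \left(- \frac{41}{40}\right) 20 \cdot \frac{1}{49026} = \frac{123}{8} \cdot 20 \cdot \frac{1}{49026} = \frac{615}{2} \cdot \frac{1}{49026} = \frac{205}{32684}$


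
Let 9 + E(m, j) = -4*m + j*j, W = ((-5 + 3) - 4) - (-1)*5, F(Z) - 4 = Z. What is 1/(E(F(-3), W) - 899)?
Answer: -1/911 ≈ -0.0010977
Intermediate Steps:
F(Z) = 4 + Z
W = -1 (W = (-2 - 4) - 1*(-5) = -6 + 5 = -1)
E(m, j) = -9 + j**2 - 4*m (E(m, j) = -9 + (-4*m + j*j) = -9 + (-4*m + j**2) = -9 + (j**2 - 4*m) = -9 + j**2 - 4*m)
1/(E(F(-3), W) - 899) = 1/((-9 + (-1)**2 - 4*(4 - 3)) - 899) = 1/((-9 + 1 - 4*1) - 899) = 1/((-9 + 1 - 4) - 899) = 1/(-12 - 899) = 1/(-911) = -1/911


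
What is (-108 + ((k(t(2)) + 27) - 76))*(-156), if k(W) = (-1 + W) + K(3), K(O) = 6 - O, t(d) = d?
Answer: 23868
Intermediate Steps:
k(W) = 2 + W (k(W) = (-1 + W) + (6 - 1*3) = (-1 + W) + (6 - 3) = (-1 + W) + 3 = 2 + W)
(-108 + ((k(t(2)) + 27) - 76))*(-156) = (-108 + (((2 + 2) + 27) - 76))*(-156) = (-108 + ((4 + 27) - 76))*(-156) = (-108 + (31 - 76))*(-156) = (-108 - 45)*(-156) = -153*(-156) = 23868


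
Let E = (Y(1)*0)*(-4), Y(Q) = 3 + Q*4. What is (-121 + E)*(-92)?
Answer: 11132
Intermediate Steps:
Y(Q) = 3 + 4*Q
E = 0 (E = ((3 + 4*1)*0)*(-4) = ((3 + 4)*0)*(-4) = (7*0)*(-4) = 0*(-4) = 0)
(-121 + E)*(-92) = (-121 + 0)*(-92) = -121*(-92) = 11132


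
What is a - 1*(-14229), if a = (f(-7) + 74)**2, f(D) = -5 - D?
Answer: 20005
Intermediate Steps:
a = 5776 (a = ((-5 - 1*(-7)) + 74)**2 = ((-5 + 7) + 74)**2 = (2 + 74)**2 = 76**2 = 5776)
a - 1*(-14229) = 5776 - 1*(-14229) = 5776 + 14229 = 20005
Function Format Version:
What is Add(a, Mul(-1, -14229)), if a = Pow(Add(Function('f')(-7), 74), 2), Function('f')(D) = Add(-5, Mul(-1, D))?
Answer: 20005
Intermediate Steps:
a = 5776 (a = Pow(Add(Add(-5, Mul(-1, -7)), 74), 2) = Pow(Add(Add(-5, 7), 74), 2) = Pow(Add(2, 74), 2) = Pow(76, 2) = 5776)
Add(a, Mul(-1, -14229)) = Add(5776, Mul(-1, -14229)) = Add(5776, 14229) = 20005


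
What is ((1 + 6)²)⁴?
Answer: 5764801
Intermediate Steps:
((1 + 6)²)⁴ = (7²)⁴ = 49⁴ = 5764801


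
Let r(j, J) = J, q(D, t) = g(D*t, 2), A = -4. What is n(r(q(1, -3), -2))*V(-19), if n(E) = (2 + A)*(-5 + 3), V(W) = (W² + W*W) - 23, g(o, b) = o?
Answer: 2796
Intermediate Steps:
q(D, t) = D*t
V(W) = -23 + 2*W² (V(W) = (W² + W²) - 23 = 2*W² - 23 = -23 + 2*W²)
n(E) = 4 (n(E) = (2 - 4)*(-5 + 3) = -2*(-2) = 4)
n(r(q(1, -3), -2))*V(-19) = 4*(-23 + 2*(-19)²) = 4*(-23 + 2*361) = 4*(-23 + 722) = 4*699 = 2796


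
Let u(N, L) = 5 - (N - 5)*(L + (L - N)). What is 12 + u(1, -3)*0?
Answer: 12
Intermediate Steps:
u(N, L) = 5 - (-5 + N)*(-N + 2*L)
12 + u(1, -3)*0 = 12 + (5 + 1² - 5*1 + 10*(-3) - 2*(-3)*1)*0 = 12 + (5 + 1 - 5 - 30 + 6)*0 = 12 - 23*0 = 12 + 0 = 12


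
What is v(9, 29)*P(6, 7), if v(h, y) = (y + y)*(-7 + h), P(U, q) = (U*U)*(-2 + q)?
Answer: 20880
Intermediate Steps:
P(U, q) = U**2*(-2 + q)
v(h, y) = 2*y*(-7 + h) (v(h, y) = (2*y)*(-7 + h) = 2*y*(-7 + h))
v(9, 29)*P(6, 7) = (2*29*(-7 + 9))*(6**2*(-2 + 7)) = (2*29*2)*(36*5) = 116*180 = 20880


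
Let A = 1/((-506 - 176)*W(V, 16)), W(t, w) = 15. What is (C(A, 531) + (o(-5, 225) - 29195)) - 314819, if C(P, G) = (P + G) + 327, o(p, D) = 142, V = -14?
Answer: -3509033221/10230 ≈ -3.4301e+5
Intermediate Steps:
A = -1/10230 (A = 1/(-506 - 176*15) = (1/15)/(-682) = -1/682*1/15 = -1/10230 ≈ -9.7752e-5)
C(P, G) = 327 + G + P (C(P, G) = (G + P) + 327 = 327 + G + P)
(C(A, 531) + (o(-5, 225) - 29195)) - 314819 = ((327 + 531 - 1/10230) + (142 - 29195)) - 314819 = (8777339/10230 - 29053) - 314819 = -288434851/10230 - 314819 = -3509033221/10230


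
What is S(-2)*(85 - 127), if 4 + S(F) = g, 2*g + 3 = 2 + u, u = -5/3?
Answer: 224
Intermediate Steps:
u = -5/3 (u = -5*⅓ = -5/3 ≈ -1.6667)
g = -4/3 (g = -3/2 + (2 - 5/3)/2 = -3/2 + (½)*(⅓) = -3/2 + ⅙ = -4/3 ≈ -1.3333)
S(F) = -16/3 (S(F) = -4 - 4/3 = -16/3)
S(-2)*(85 - 127) = -16*(85 - 127)/3 = -16/3*(-42) = 224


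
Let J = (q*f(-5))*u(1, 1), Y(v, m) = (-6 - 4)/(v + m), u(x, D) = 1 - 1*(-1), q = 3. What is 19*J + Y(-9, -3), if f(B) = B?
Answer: -3415/6 ≈ -569.17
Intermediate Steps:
u(x, D) = 2 (u(x, D) = 1 + 1 = 2)
Y(v, m) = -10/(m + v)
J = -30 (J = (3*(-5))*2 = -15*2 = -30)
19*J + Y(-9, -3) = 19*(-30) - 10/(-3 - 9) = -570 - 10/(-12) = -570 - 10*(-1/12) = -570 + ⅚ = -3415/6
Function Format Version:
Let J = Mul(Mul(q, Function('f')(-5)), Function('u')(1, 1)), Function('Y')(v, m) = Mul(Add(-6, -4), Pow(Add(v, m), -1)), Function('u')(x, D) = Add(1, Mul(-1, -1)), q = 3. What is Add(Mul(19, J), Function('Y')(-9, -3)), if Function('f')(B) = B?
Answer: Rational(-3415, 6) ≈ -569.17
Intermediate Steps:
Function('u')(x, D) = 2 (Function('u')(x, D) = Add(1, 1) = 2)
Function('Y')(v, m) = Mul(-10, Pow(Add(m, v), -1))
J = -30 (J = Mul(Mul(3, -5), 2) = Mul(-15, 2) = -30)
Add(Mul(19, J), Function('Y')(-9, -3)) = Add(Mul(19, -30), Mul(-10, Pow(Add(-3, -9), -1))) = Add(-570, Mul(-10, Pow(-12, -1))) = Add(-570, Mul(-10, Rational(-1, 12))) = Add(-570, Rational(5, 6)) = Rational(-3415, 6)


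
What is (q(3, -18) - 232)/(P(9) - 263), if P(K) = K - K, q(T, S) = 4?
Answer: 228/263 ≈ 0.86692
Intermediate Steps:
P(K) = 0
(q(3, -18) - 232)/(P(9) - 263) = (4 - 232)/(0 - 263) = -228/(-263) = -228*(-1/263) = 228/263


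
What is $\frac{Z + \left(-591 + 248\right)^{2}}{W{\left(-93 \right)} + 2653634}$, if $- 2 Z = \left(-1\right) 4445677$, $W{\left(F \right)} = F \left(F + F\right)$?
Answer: $\frac{4680975}{5341864} \approx 0.87628$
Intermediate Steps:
$W{\left(F \right)} = 2 F^{2}$ ($W{\left(F \right)} = F 2 F = 2 F^{2}$)
$Z = \frac{4445677}{2}$ ($Z = - \frac{\left(-1\right) 4445677}{2} = \left(- \frac{1}{2}\right) \left(-4445677\right) = \frac{4445677}{2} \approx 2.2228 \cdot 10^{6}$)
$\frac{Z + \left(-591 + 248\right)^{2}}{W{\left(-93 \right)} + 2653634} = \frac{\frac{4445677}{2} + \left(-591 + 248\right)^{2}}{2 \left(-93\right)^{2} + 2653634} = \frac{\frac{4445677}{2} + \left(-343\right)^{2}}{2 \cdot 8649 + 2653634} = \frac{\frac{4445677}{2} + 117649}{17298 + 2653634} = \frac{4680975}{2 \cdot 2670932} = \frac{4680975}{2} \cdot \frac{1}{2670932} = \frac{4680975}{5341864}$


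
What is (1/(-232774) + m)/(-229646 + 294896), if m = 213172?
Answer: 16540299709/5062834500 ≈ 3.2670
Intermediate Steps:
(1/(-232774) + m)/(-229646 + 294896) = (1/(-232774) + 213172)/(-229646 + 294896) = (-1/232774 + 213172)/65250 = (49620899127/232774)*(1/65250) = 16540299709/5062834500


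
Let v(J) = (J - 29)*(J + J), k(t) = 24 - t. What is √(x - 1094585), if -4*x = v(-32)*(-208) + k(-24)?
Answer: I*√891589 ≈ 944.24*I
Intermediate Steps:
v(J) = 2*J*(-29 + J) (v(J) = (-29 + J)*(2*J) = 2*J*(-29 + J))
x = 202996 (x = -((2*(-32)*(-29 - 32))*(-208) + (24 - 1*(-24)))/4 = -((2*(-32)*(-61))*(-208) + (24 + 24))/4 = -(3904*(-208) + 48)/4 = -(-812032 + 48)/4 = -¼*(-811984) = 202996)
√(x - 1094585) = √(202996 - 1094585) = √(-891589) = I*√891589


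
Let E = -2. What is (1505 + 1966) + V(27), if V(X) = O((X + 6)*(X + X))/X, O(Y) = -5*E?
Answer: 93727/27 ≈ 3471.4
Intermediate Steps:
O(Y) = 10 (O(Y) = -5*(-2) = 10)
V(X) = 10/X
(1505 + 1966) + V(27) = (1505 + 1966) + 10/27 = 3471 + 10*(1/27) = 3471 + 10/27 = 93727/27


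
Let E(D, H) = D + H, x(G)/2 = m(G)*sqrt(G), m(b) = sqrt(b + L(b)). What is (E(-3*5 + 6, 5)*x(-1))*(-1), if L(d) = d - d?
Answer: -8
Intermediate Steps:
L(d) = 0
m(b) = sqrt(b) (m(b) = sqrt(b + 0) = sqrt(b))
x(G) = 2*G (x(G) = 2*(sqrt(G)*sqrt(G)) = 2*G)
(E(-3*5 + 6, 5)*x(-1))*(-1) = (((-3*5 + 6) + 5)*(2*(-1)))*(-1) = (((-15 + 6) + 5)*(-2))*(-1) = ((-9 + 5)*(-2))*(-1) = -4*(-2)*(-1) = 8*(-1) = -8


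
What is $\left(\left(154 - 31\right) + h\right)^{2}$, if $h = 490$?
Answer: $375769$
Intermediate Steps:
$\left(\left(154 - 31\right) + h\right)^{2} = \left(\left(154 - 31\right) + 490\right)^{2} = \left(123 + 490\right)^{2} = 613^{2} = 375769$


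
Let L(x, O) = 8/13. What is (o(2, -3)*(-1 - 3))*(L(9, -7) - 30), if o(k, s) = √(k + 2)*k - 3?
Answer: 1528/13 ≈ 117.54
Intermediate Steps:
o(k, s) = -3 + k*√(2 + k) (o(k, s) = √(2 + k)*k - 3 = k*√(2 + k) - 3 = -3 + k*√(2 + k))
L(x, O) = 8/13 (L(x, O) = 8*(1/13) = 8/13)
(o(2, -3)*(-1 - 3))*(L(9, -7) - 30) = ((-3 + 2*√(2 + 2))*(-1 - 3))*(8/13 - 30) = ((-3 + 2*√4)*(-4))*(-382/13) = ((-3 + 2*2)*(-4))*(-382/13) = ((-3 + 4)*(-4))*(-382/13) = (1*(-4))*(-382/13) = -4*(-382/13) = 1528/13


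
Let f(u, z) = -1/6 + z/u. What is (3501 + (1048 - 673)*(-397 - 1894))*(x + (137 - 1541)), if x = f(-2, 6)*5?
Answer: 1214843476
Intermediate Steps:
f(u, z) = -⅙ + z/u (f(u, z) = -1*⅙ + z/u = -⅙ + z/u)
x = -95/6 (x = ((6 - ⅙*(-2))/(-2))*5 = -(6 + ⅓)/2*5 = -½*19/3*5 = -19/6*5 = -95/6 ≈ -15.833)
(3501 + (1048 - 673)*(-397 - 1894))*(x + (137 - 1541)) = (3501 + (1048 - 673)*(-397 - 1894))*(-95/6 + (137 - 1541)) = (3501 + 375*(-2291))*(-95/6 - 1404) = (3501 - 859125)*(-8519/6) = -855624*(-8519/6) = 1214843476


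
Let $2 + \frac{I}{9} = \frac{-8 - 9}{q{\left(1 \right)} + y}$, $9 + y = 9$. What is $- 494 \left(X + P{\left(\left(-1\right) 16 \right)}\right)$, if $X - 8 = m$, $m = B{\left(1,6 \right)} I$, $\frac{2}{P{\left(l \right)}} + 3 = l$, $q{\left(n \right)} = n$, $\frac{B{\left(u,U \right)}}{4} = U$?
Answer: $2023476$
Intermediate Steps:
$y = 0$ ($y = -9 + 9 = 0$)
$B{\left(u,U \right)} = 4 U$
$P{\left(l \right)} = \frac{2}{-3 + l}$
$I = -171$ ($I = -18 + 9 \frac{-8 - 9}{1 + 0} = -18 + 9 \left(- \frac{17}{1}\right) = -18 + 9 \left(\left(-17\right) 1\right) = -18 + 9 \left(-17\right) = -18 - 153 = -171$)
$m = -4104$ ($m = 4 \cdot 6 \left(-171\right) = 24 \left(-171\right) = -4104$)
$X = -4096$ ($X = 8 - 4104 = -4096$)
$- 494 \left(X + P{\left(\left(-1\right) 16 \right)}\right) = - 494 \left(-4096 + \frac{2}{-3 - 16}\right) = - 494 \left(-4096 + \frac{2}{-19}\right) = - 494 \left(-4096 + 2 \left(- \frac{1}{19}\right)\right) = - 494 \left(-4096 - \frac{2}{19}\right) = \left(-494\right) \left(- \frac{77826}{19}\right) = 2023476$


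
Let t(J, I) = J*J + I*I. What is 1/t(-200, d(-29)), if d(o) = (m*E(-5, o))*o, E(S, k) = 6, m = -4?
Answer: 1/524416 ≈ 1.9069e-6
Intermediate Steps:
d(o) = -24*o (d(o) = (-4*6)*o = -24*o)
t(J, I) = I² + J² (t(J, I) = J² + I² = I² + J²)
1/t(-200, d(-29)) = 1/((-24*(-29))² + (-200)²) = 1/(696² + 40000) = 1/(484416 + 40000) = 1/524416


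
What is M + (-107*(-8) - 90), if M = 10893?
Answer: 11659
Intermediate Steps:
M + (-107*(-8) - 90) = 10893 + (-107*(-8) - 90) = 10893 + (856 - 90) = 10893 + 766 = 11659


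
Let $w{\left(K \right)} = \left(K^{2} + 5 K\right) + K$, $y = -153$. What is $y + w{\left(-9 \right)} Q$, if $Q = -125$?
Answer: $-3528$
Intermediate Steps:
$w{\left(K \right)} = K^{2} + 6 K$
$y + w{\left(-9 \right)} Q = -153 + - 9 \left(6 - 9\right) \left(-125\right) = -153 + \left(-9\right) \left(-3\right) \left(-125\right) = -153 + 27 \left(-125\right) = -153 - 3375 = -3528$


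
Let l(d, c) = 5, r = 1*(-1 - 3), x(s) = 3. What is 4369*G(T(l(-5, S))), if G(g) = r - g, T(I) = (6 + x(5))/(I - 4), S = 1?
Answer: -56797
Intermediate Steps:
r = -4 (r = 1*(-4) = -4)
T(I) = 9/(-4 + I) (T(I) = (6 + 3)/(I - 4) = 9/(-4 + I))
G(g) = -4 - g
4369*G(T(l(-5, S))) = 4369*(-4 - 9/(-4 + 5)) = 4369*(-4 - 9/1) = 4369*(-4 - 9) = 4369*(-13) = -56797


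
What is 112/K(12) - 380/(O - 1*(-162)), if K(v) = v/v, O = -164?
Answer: 302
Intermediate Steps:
K(v) = 1
112/K(12) - 380/(O - 1*(-162)) = 112/1 - 380/(-164 - 1*(-162)) = 112*1 - 380/(-164 + 162) = 112 - 380/(-2) = 112 - 380*(-1/2) = 112 + 190 = 302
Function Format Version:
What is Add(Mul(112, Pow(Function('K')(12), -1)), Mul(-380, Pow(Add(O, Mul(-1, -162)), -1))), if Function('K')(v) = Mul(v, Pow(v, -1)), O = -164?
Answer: 302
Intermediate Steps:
Function('K')(v) = 1
Add(Mul(112, Pow(Function('K')(12), -1)), Mul(-380, Pow(Add(O, Mul(-1, -162)), -1))) = Add(Mul(112, Pow(1, -1)), Mul(-380, Pow(Add(-164, Mul(-1, -162)), -1))) = Add(Mul(112, 1), Mul(-380, Pow(Add(-164, 162), -1))) = Add(112, Mul(-380, Pow(-2, -1))) = Add(112, Mul(-380, Rational(-1, 2))) = Add(112, 190) = 302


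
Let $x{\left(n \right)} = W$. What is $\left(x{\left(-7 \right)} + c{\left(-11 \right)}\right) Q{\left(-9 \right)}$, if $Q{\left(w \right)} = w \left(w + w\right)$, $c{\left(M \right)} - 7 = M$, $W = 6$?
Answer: $324$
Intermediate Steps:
$x{\left(n \right)} = 6$
$c{\left(M \right)} = 7 + M$
$Q{\left(w \right)} = 2 w^{2}$ ($Q{\left(w \right)} = w 2 w = 2 w^{2}$)
$\left(x{\left(-7 \right)} + c{\left(-11 \right)}\right) Q{\left(-9 \right)} = \left(6 + \left(7 - 11\right)\right) 2 \left(-9\right)^{2} = \left(6 - 4\right) 2 \cdot 81 = 2 \cdot 162 = 324$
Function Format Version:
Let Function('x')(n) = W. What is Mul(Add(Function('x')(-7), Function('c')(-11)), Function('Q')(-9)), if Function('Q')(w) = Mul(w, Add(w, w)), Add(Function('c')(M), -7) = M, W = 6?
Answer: 324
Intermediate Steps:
Function('x')(n) = 6
Function('c')(M) = Add(7, M)
Function('Q')(w) = Mul(2, Pow(w, 2)) (Function('Q')(w) = Mul(w, Mul(2, w)) = Mul(2, Pow(w, 2)))
Mul(Add(Function('x')(-7), Function('c')(-11)), Function('Q')(-9)) = Mul(Add(6, Add(7, -11)), Mul(2, Pow(-9, 2))) = Mul(Add(6, -4), Mul(2, 81)) = Mul(2, 162) = 324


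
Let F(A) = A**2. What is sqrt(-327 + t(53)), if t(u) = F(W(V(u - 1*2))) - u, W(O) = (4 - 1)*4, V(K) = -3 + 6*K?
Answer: 2*I*sqrt(59) ≈ 15.362*I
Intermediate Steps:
W(O) = 12 (W(O) = 3*4 = 12)
t(u) = 144 - u (t(u) = 12**2 - u = 144 - u)
sqrt(-327 + t(53)) = sqrt(-327 + (144 - 1*53)) = sqrt(-327 + (144 - 53)) = sqrt(-327 + 91) = sqrt(-236) = 2*I*sqrt(59)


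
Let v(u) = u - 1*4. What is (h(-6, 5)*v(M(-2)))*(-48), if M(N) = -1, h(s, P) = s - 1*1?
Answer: -1680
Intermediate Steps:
h(s, P) = -1 + s (h(s, P) = s - 1 = -1 + s)
v(u) = -4 + u (v(u) = u - 4 = -4 + u)
(h(-6, 5)*v(M(-2)))*(-48) = ((-1 - 6)*(-4 - 1))*(-48) = -7*(-5)*(-48) = 35*(-48) = -1680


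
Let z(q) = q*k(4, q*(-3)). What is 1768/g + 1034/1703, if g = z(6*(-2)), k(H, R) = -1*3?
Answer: 762032/15327 ≈ 49.718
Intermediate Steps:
k(H, R) = -3
z(q) = -3*q (z(q) = q*(-3) = -3*q)
g = 36 (g = -18*(-2) = -3*(-12) = 36)
1768/g + 1034/1703 = 1768/36 + 1034/1703 = 1768*(1/36) + 1034*(1/1703) = 442/9 + 1034/1703 = 762032/15327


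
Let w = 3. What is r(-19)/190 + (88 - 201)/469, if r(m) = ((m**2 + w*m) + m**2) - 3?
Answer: 144504/44555 ≈ 3.2433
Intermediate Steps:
r(m) = -3 + 2*m**2 + 3*m (r(m) = ((m**2 + 3*m) + m**2) - 3 = (2*m**2 + 3*m) - 3 = -3 + 2*m**2 + 3*m)
r(-19)/190 + (88 - 201)/469 = (-3 + 2*(-19)**2 + 3*(-19))/190 + (88 - 201)/469 = (-3 + 2*361 - 57)*(1/190) - 113*1/469 = (-3 + 722 - 57)*(1/190) - 113/469 = 662*(1/190) - 113/469 = 331/95 - 113/469 = 144504/44555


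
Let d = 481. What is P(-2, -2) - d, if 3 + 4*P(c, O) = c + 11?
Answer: -959/2 ≈ -479.50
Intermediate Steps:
P(c, O) = 2 + c/4 (P(c, O) = -¾ + (c + 11)/4 = -¾ + (11 + c)/4 = -¾ + (11/4 + c/4) = 2 + c/4)
P(-2, -2) - d = (2 + (¼)*(-2)) - 1*481 = (2 - ½) - 481 = 3/2 - 481 = -959/2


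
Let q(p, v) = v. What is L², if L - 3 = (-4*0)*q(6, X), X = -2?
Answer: 9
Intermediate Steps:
L = 3 (L = 3 - 4*0*(-2) = 3 + 0*(-2) = 3 + 0 = 3)
L² = 3² = 9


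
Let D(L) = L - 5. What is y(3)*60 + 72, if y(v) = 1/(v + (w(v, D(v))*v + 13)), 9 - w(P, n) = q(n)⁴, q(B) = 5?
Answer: 32961/458 ≈ 71.967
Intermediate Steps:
D(L) = -5 + L
w(P, n) = -616 (w(P, n) = 9 - 1*5⁴ = 9 - 1*625 = 9 - 625 = -616)
y(v) = 1/(13 - 615*v) (y(v) = 1/(v + (-616*v + 13)) = 1/(v + (13 - 616*v)) = 1/(13 - 615*v))
y(3)*60 + 72 = 60/(13 - 615*3) + 72 = 60/(13 - 1845) + 72 = 60/(-1832) + 72 = -1/1832*60 + 72 = -15/458 + 72 = 32961/458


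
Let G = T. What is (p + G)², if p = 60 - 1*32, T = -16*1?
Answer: 144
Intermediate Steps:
T = -16
p = 28 (p = 60 - 32 = 28)
G = -16
(p + G)² = (28 - 16)² = 12² = 144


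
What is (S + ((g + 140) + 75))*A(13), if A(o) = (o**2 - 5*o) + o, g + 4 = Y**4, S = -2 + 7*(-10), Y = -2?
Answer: 18135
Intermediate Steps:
S = -72 (S = -2 - 70 = -72)
g = 12 (g = -4 + (-2)**4 = -4 + 16 = 12)
A(o) = o**2 - 4*o
(S + ((g + 140) + 75))*A(13) = (-72 + ((12 + 140) + 75))*(13*(-4 + 13)) = (-72 + (152 + 75))*(13*9) = (-72 + 227)*117 = 155*117 = 18135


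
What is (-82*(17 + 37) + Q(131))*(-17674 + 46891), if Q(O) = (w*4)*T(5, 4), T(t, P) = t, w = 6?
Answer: -125866836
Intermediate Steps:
Q(O) = 120 (Q(O) = (6*4)*5 = 24*5 = 120)
(-82*(17 + 37) + Q(131))*(-17674 + 46891) = (-82*(17 + 37) + 120)*(-17674 + 46891) = (-82*54 + 120)*29217 = (-4428 + 120)*29217 = -4308*29217 = -125866836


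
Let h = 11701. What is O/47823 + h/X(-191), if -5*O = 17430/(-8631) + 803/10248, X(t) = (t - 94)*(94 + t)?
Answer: 4594430631919/10854678986760 ≈ 0.42327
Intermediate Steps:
X(t) = (-94 + t)*(94 + t)
O = 908423/2339960 (O = -(17430/(-8631) + 803/10248)/5 = -(17430*(-1/8631) + 803*(1/10248))/5 = -(-830/411 + 803/10248)/5 = -⅕*(-908423/467992) = 908423/2339960 ≈ 0.38822)
O/47823 + h/X(-191) = (908423/2339960)/47823 + 11701/(-8836 + (-191)²) = (908423/2339960)*(1/47823) + 11701/(-8836 + 36481) = 908423/111903907080 + 11701/27645 = 4594430631919/10854678986760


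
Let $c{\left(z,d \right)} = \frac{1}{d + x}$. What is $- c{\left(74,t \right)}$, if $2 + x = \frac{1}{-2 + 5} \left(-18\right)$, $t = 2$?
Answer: $\frac{1}{6} \approx 0.16667$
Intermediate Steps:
$x = -8$ ($x = -2 + \frac{1}{-2 + 5} \left(-18\right) = -2 + \frac{1}{3} \left(-18\right) = -2 - 6 = -8$)
$c{\left(z,d \right)} = \frac{1}{-8 + d}$ ($c{\left(z,d \right)} = \frac{1}{d - 8} = \frac{1}{-8 + d}$)
$- c{\left(74,t \right)} = - \frac{1}{-8 + 2} = - \frac{1}{-6} = \left(-1\right) \left(- \frac{1}{6}\right) = \frac{1}{6}$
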